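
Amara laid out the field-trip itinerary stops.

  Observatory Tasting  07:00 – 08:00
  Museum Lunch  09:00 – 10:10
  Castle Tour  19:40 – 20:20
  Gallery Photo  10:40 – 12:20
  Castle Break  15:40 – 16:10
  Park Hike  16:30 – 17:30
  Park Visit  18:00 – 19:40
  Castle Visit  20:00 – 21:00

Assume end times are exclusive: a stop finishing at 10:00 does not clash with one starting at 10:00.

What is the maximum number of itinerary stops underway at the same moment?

Walk through starts and ends in time order (an end at T is processed before a start at T):
07:00 start Observatory Tasting → 1
08:00 end Observatory Tasting → 0
09:00 start Museum Lunch → 1
10:10 end Museum Lunch → 0
10:40 start Gallery Photo → 1
12:20 end Gallery Photo → 0
15:40 start Castle Break → 1
16:10 end Castle Break → 0
16:30 start Park Hike → 1
17:30 end Park Hike → 0
18:00 start Park Visit → 1
19:40 end Park Visit → 0
19:40 start Castle Tour → 1
20:00 start Castle Visit → 2
20:20 end Castle Tour → 1
21:00 end Castle Visit → 0
Peak is 2, at 20:00 (Castle Tour, Castle Visit).

2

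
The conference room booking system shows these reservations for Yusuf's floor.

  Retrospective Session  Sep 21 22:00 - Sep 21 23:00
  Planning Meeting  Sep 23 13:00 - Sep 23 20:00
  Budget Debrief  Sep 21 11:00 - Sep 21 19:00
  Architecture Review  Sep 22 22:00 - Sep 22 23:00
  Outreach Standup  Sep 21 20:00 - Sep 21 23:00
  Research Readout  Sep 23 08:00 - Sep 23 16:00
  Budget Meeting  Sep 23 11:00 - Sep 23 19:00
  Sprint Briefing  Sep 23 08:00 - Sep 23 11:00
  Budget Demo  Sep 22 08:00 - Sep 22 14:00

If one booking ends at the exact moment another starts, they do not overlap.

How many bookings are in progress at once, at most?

Sort all start/end points and keep a running count:
Sep 21 11:00 start Budget Debrief → 1
Sep 21 19:00 end Budget Debrief → 0
Sep 21 20:00 start Outreach Standup → 1
Sep 21 22:00 start Retrospective Session → 2
Sep 21 23:00 end Outreach Standup → 1
Sep 21 23:00 end Retrospective Session → 0
Sep 22 08:00 start Budget Demo → 1
Sep 22 14:00 end Budget Demo → 0
Sep 22 22:00 start Architecture Review → 1
Sep 22 23:00 end Architecture Review → 0
Sep 23 08:00 start Research Readout → 1
Sep 23 08:00 start Sprint Briefing → 2
Sep 23 11:00 end Sprint Briefing → 1
Sep 23 11:00 start Budget Meeting → 2
Sep 23 13:00 start Planning Meeting → 3
Sep 23 16:00 end Research Readout → 2
Sep 23 19:00 end Budget Meeting → 1
Sep 23 20:00 end Planning Meeting → 0
Peak is 3, at Sep 23 13:00 (Budget Meeting, Planning Meeting, Research Readout).

3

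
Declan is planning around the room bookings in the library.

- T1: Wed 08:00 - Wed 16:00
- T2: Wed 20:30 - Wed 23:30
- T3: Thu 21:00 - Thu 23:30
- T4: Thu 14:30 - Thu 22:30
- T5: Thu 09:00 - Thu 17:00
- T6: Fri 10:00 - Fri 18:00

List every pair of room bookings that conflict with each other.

Check each pair: they overlap iff neither finishes before the other starts.
Sorted by start: T1, T2, T5, T4, T3, T6.
T2 starts after T1 ends, so nothing later overlaps T1 either.
T5 starts after T2 ends, so nothing later overlaps T2 either.
T4 starts before T5 ends → T5 and T4 overlap.
T3 starts after T5 ends, so nothing later overlaps T5 either.
T3 starts before T4 ends → T4 and T3 overlap.
T6 starts after T4 ends.
T6 starts after T3 ends.

T3 & T4, T4 & T5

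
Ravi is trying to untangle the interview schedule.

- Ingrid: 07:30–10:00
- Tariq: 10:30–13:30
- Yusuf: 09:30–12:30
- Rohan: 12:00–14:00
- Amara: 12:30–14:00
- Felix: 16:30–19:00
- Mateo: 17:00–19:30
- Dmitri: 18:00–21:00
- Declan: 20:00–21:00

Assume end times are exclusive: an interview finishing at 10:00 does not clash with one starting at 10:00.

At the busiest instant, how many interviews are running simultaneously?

Sweep the timeline, counting +1 at each start and −1 at each end (ends before starts at a tie):
07:30 start Ingrid → 1
09:30 start Yusuf → 2
10:00 end Ingrid → 1
10:30 start Tariq → 2
12:00 start Rohan → 3
12:30 end Yusuf → 2
12:30 start Amara → 3
13:30 end Tariq → 2
14:00 end Amara → 1
14:00 end Rohan → 0
16:30 start Felix → 1
17:00 start Mateo → 2
18:00 start Dmitri → 3
19:00 end Felix → 2
19:30 end Mateo → 1
20:00 start Declan → 2
21:00 end Declan → 1
21:00 end Dmitri → 0
Peak is 3, at 12:00 (Rohan, Tariq, Yusuf).

3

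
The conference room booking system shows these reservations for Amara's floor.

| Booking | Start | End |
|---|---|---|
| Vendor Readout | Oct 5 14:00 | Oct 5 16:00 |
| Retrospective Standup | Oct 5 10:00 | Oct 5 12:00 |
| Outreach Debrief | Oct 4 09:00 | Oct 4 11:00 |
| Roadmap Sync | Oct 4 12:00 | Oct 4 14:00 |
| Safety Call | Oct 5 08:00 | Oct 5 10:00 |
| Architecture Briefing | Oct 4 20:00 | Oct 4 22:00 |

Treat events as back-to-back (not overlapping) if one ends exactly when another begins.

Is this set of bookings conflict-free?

Yes

Sorted by start: Outreach Debrief, Roadmap Sync, Architecture Briefing, Safety Call, Retrospective Standup, Vendor Readout.
Roadmap Sync starts after Outreach Debrief ends; Outreach Debrief is clear from here.
Architecture Briefing starts after Roadmap Sync ends; Roadmap Sync is clear from here.
Safety Call starts after Architecture Briefing ends; Architecture Briefing is clear from here.
Retrospective Standup starts exactly when Safety Call ends (back-to-back, no overlap); Safety Call is clear from here.
Vendor Readout starts after Retrospective Standup ends.
Every pair is clear; the schedule has no overlaps.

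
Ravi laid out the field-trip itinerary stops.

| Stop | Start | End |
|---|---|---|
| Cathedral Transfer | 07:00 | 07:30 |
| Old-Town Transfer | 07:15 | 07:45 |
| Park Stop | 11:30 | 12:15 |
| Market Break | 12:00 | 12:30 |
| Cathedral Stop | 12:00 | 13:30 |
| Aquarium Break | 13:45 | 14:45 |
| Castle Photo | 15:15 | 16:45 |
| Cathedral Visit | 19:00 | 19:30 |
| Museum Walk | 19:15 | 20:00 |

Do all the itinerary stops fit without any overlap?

Two intervals overlap when each starts before the other ends.
Sorted by start: Cathedral Transfer, Old-Town Transfer, Park Stop, Market Break, Cathedral Stop, Aquarium Break, Castle Photo, Cathedral Visit, Museum Walk.
Old-Town Transfer starts before Cathedral Transfer ends → Cathedral Transfer and Old-Town Transfer overlap.
That's a conflict, so the schedule is not conflict-free.

No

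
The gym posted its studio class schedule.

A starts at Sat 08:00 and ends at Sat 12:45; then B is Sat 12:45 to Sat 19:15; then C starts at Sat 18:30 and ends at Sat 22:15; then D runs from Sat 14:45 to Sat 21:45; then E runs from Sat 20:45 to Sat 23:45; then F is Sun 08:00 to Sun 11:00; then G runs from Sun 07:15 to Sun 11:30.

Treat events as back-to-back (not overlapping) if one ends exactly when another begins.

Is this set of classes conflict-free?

No

Sorted by start: A, B, D, C, E, G, F.
B starts exactly when A ends (back-to-back, no overlap), so A has no further overlaps.
D starts before B ends → B and D overlap.
That's a conflict, so the schedule is not conflict-free.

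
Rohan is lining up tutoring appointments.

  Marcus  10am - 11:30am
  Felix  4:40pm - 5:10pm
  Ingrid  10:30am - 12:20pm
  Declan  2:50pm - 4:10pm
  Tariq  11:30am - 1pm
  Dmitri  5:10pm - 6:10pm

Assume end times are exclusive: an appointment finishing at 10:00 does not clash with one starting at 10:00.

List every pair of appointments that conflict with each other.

Sorted by start: Marcus, Ingrid, Tariq, Declan, Felix, Dmitri.
Ingrid starts before Marcus ends → Marcus and Ingrid overlap.
Tariq starts exactly when Marcus ends (back-to-back, no overlap), so Marcus has no further overlaps.
Tariq starts before Ingrid ends → Ingrid and Tariq overlap.
Declan starts after Ingrid ends, so Ingrid has no further overlaps.
Declan starts after Tariq ends, so Tariq has no further overlaps.
Felix starts after Declan ends, so Declan has no further overlaps.
Dmitri starts exactly when Felix ends (back-to-back, no overlap).

Ingrid & Marcus, Ingrid & Tariq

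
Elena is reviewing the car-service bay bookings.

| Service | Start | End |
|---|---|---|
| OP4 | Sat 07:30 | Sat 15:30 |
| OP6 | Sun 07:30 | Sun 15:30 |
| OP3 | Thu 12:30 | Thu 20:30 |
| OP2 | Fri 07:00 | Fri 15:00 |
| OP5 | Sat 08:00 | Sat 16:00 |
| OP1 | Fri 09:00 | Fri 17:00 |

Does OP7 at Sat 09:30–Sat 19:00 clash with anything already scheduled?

OP3: ends Thu 20:30 at or before OP7 starts Sat 09:30 → clear.
OP2: ends Fri 15:00 at or before OP7 starts Sat 09:30 → clear.
OP1: ends Fri 17:00 at or before OP7 starts Sat 09:30 → clear.
OP4: starts Sat 07:30 before OP7 ends Sat 19:00, and ends Sat 15:30 after OP7 starts Sat 09:30 → overlap.
OP5: starts Sat 08:00 before OP7 ends Sat 19:00, and ends Sat 16:00 after OP7 starts Sat 09:30 → overlap.
OP6: starts Sun 07:30 at or after OP7 ends Sat 19:00 → clear.
OP7 overlaps OP4, OP5.

Yes — it overlaps OP4, OP5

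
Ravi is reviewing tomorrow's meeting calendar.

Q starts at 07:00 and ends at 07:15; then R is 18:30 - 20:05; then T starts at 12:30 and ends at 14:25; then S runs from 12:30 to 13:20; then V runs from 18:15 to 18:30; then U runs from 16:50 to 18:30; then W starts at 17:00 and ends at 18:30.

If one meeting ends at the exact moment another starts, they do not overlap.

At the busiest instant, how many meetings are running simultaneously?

Sweep the timeline, counting +1 at each start and −1 at each end (ends before starts at a tie):
07:00 start Q → 1
07:15 end Q → 0
12:30 start S → 1
12:30 start T → 2
13:20 end S → 1
14:25 end T → 0
16:50 start U → 1
17:00 start W → 2
18:15 start V → 3
18:30 end U → 2
18:30 end V → 1
18:30 end W → 0
18:30 start R → 1
20:05 end R → 0
Peak is 3, at 18:15 (U, V, W).

3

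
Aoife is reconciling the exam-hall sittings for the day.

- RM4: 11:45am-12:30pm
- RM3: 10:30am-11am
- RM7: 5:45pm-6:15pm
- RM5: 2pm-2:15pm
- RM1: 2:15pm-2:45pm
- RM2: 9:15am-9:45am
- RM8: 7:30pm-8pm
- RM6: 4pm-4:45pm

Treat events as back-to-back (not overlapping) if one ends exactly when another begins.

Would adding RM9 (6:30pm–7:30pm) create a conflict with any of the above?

No — it doesn't clash with anything

RM2: ends 9:45am at or before RM9 starts 6:30pm → clear.
RM3: ends 11am at or before RM9 starts 6:30pm → clear.
RM4: ends 12:30pm at or before RM9 starts 6:30pm → clear.
RM5: ends 2:15pm at or before RM9 starts 6:30pm → clear.
RM1: ends 2:45pm at or before RM9 starts 6:30pm → clear.
RM6: ends 4:45pm at or before RM9 starts 6:30pm → clear.
RM7: ends 6:15pm at or before RM9 starts 6:30pm → clear.
RM8: starts 7:30pm at or after RM9 ends 7:30pm → clear.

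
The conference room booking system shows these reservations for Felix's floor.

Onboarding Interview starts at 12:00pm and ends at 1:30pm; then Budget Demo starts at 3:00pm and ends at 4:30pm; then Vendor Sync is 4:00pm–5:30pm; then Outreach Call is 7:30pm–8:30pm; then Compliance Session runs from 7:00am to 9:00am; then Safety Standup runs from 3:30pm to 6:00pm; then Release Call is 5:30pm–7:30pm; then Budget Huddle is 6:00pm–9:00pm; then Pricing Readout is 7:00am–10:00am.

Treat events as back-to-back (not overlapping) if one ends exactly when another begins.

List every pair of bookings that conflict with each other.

Sorted by start: Pricing Readout, Compliance Session, Onboarding Interview, Budget Demo, Safety Standup, Vendor Sync, Release Call, Budget Huddle, Outreach Call.
Compliance Session starts before Pricing Readout ends → Pricing Readout and Compliance Session overlap.
Onboarding Interview starts after Pricing Readout ends, so nothing later overlaps Pricing Readout either.
Onboarding Interview starts after Compliance Session ends, so nothing later overlaps Compliance Session either.
Budget Demo starts after Onboarding Interview ends, so nothing later overlaps Onboarding Interview either.
Safety Standup starts before Budget Demo ends → Budget Demo and Safety Standup overlap.
Vendor Sync starts before Budget Demo ends → Budget Demo and Vendor Sync overlap.
Release Call starts after Budget Demo ends, so nothing later overlaps Budget Demo either.
Vendor Sync starts before Safety Standup ends → Safety Standup and Vendor Sync overlap.
Release Call starts before Safety Standup ends → Safety Standup and Release Call overlap.
Budget Huddle starts exactly when Safety Standup ends (back-to-back, no overlap), so nothing later overlaps Safety Standup either.
Release Call starts exactly when Vendor Sync ends (back-to-back, no overlap), so nothing later overlaps Vendor Sync either.
Budget Huddle starts before Release Call ends → Release Call and Budget Huddle overlap.
Outreach Call starts exactly when Release Call ends (back-to-back, no overlap).
Outreach Call starts before Budget Huddle ends → Budget Huddle and Outreach Call overlap.

Budget Demo & Safety Standup, Budget Demo & Vendor Sync, Budget Huddle & Outreach Call, Budget Huddle & Release Call, Compliance Session & Pricing Readout, Release Call & Safety Standup, Safety Standup & Vendor Sync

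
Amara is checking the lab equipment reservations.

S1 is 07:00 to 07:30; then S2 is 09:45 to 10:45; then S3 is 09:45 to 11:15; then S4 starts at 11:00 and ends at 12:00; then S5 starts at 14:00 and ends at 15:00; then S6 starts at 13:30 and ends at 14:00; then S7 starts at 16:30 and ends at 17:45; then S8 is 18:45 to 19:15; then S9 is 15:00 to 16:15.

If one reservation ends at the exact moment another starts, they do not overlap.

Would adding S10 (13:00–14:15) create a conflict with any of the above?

S1: ends 07:30 at or before S10 starts 13:00 → clear.
S2: ends 10:45 at or before S10 starts 13:00 → clear.
S3: ends 11:15 at or before S10 starts 13:00 → clear.
S4: ends 12:00 at or before S10 starts 13:00 → clear.
S6: starts 13:30 before S10 ends 14:15, and ends 14:00 after S10 starts 13:00 → overlap.
S5: starts 14:00 before S10 ends 14:15, and ends 15:00 after S10 starts 13:00 → overlap.
S9: starts 15:00 at or after S10 ends 14:15 → clear.
S7: starts 16:30 at or after S10 ends 14:15 → clear.
S8: starts 18:45 at or after S10 ends 14:15 → clear.
S10 overlaps S5, S6.

Yes — it overlaps S5, S6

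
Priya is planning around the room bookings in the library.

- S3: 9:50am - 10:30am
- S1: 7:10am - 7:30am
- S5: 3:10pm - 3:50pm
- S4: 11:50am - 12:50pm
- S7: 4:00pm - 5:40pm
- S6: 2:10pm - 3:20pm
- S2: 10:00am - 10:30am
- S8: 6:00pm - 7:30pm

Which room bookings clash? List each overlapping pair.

Sorted by start: S1, S3, S2, S4, S6, S5, S7, S8.
S3 starts after S1 ends, so S1 has no further overlaps.
S2 starts before S3 ends → S3 and S2 overlap.
S4 starts after S3 ends, so S3 has no further overlaps.
S4 starts after S2 ends, so S2 has no further overlaps.
S6 starts after S4 ends, so S4 has no further overlaps.
S5 starts before S6 ends → S6 and S5 overlap.
S7 starts after S6 ends, so S6 has no further overlaps.
S7 starts after S5 ends, so S5 has no further overlaps.
S8 starts after S7 ends.

S2 & S3, S5 & S6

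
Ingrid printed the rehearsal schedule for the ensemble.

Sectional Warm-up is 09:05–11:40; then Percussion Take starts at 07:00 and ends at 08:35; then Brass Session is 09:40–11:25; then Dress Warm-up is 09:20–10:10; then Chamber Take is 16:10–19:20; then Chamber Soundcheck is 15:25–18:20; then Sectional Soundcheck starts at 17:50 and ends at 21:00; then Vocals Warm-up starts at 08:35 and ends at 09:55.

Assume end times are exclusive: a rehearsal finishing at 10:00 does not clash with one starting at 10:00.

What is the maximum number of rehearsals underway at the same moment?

4

Sort all start/end points and keep a running count:
07:00 start Percussion Take → 1
08:35 end Percussion Take → 0
08:35 start Vocals Warm-up → 1
09:05 start Sectional Warm-up → 2
09:20 start Dress Warm-up → 3
09:40 start Brass Session → 4
09:55 end Vocals Warm-up → 3
10:10 end Dress Warm-up → 2
11:25 end Brass Session → 1
11:40 end Sectional Warm-up → 0
15:25 start Chamber Soundcheck → 1
16:10 start Chamber Take → 2
17:50 start Sectional Soundcheck → 3
18:20 end Chamber Soundcheck → 2
19:20 end Chamber Take → 1
21:00 end Sectional Soundcheck → 0
Peak is 4, at 09:40 (Brass Session, Dress Warm-up, Sectional Warm-up, Vocals Warm-up).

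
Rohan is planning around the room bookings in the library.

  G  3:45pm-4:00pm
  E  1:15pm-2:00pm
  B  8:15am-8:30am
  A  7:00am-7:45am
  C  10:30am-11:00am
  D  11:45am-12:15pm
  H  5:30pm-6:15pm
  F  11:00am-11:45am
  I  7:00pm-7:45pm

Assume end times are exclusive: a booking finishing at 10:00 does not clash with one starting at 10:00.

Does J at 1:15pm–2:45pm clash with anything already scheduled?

Yes — it overlaps E

A: ends 7:45am at or before J starts 1:15pm → clear.
B: ends 8:30am at or before J starts 1:15pm → clear.
C: ends 11:00am at or before J starts 1:15pm → clear.
F: ends 11:45am at or before J starts 1:15pm → clear.
D: ends 12:15pm at or before J starts 1:15pm → clear.
E: starts 1:15pm before J ends 2:45pm, and ends 2:00pm after J starts 1:15pm → overlap.
G: starts 3:45pm at or after J ends 2:45pm → clear.
H: starts 5:30pm at or after J ends 2:45pm → clear.
I: starts 7:00pm at or after J ends 2:45pm → clear.
J overlaps E.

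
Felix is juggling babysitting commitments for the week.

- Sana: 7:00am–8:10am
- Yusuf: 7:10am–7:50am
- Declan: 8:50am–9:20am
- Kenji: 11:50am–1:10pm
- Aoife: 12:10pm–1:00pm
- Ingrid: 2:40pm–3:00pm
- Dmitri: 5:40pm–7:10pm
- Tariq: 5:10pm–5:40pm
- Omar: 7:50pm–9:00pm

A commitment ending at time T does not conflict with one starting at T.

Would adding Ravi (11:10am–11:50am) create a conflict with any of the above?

No — it doesn't clash with anything

Sana: ends 8:10am at or before Ravi starts 11:10am → clear.
Yusuf: ends 7:50am at or before Ravi starts 11:10am → clear.
Declan: ends 9:20am at or before Ravi starts 11:10am → clear.
Kenji: starts 11:50am at or after Ravi ends 11:50am → clear.
Aoife: starts 12:10pm at or after Ravi ends 11:50am → clear.
Ingrid: starts 2:40pm at or after Ravi ends 11:50am → clear.
Tariq: starts 5:10pm at or after Ravi ends 11:50am → clear.
Dmitri: starts 5:40pm at or after Ravi ends 11:50am → clear.
Omar: starts 7:50pm at or after Ravi ends 11:50am → clear.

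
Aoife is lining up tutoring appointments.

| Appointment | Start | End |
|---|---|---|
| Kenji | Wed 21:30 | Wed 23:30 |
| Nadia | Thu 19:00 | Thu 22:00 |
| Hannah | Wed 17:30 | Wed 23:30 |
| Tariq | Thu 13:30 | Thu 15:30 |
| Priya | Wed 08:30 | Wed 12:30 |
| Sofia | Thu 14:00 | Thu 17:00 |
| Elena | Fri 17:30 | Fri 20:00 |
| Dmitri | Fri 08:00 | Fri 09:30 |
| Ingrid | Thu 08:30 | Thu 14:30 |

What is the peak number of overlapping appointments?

3

Sort all start/end points and keep a running count:
Wed 08:30 start Priya → 1
Wed 12:30 end Priya → 0
Wed 17:30 start Hannah → 1
Wed 21:30 start Kenji → 2
Wed 23:30 end Hannah → 1
Wed 23:30 end Kenji → 0
Thu 08:30 start Ingrid → 1
Thu 13:30 start Tariq → 2
Thu 14:00 start Sofia → 3
Thu 14:30 end Ingrid → 2
Thu 15:30 end Tariq → 1
Thu 17:00 end Sofia → 0
Thu 19:00 start Nadia → 1
Thu 22:00 end Nadia → 0
Fri 08:00 start Dmitri → 1
Fri 09:30 end Dmitri → 0
Fri 17:30 start Elena → 1
Fri 20:00 end Elena → 0
Peak is 3, at Thu 14:00 (Ingrid, Sofia, Tariq).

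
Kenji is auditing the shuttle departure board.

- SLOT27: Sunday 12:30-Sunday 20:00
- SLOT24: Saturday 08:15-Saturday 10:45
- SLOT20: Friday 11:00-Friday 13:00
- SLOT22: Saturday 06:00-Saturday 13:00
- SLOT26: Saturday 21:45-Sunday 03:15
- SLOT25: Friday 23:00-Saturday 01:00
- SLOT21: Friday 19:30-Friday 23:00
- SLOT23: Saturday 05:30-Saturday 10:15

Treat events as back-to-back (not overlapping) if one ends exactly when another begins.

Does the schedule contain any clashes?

Yes

Sorted by start: SLOT20, SLOT21, SLOT25, SLOT23, SLOT22, SLOT24, SLOT26, SLOT27.
SLOT21 starts after SLOT20 ends; SLOT20 is clear from here.
SLOT25 starts exactly when SLOT21 ends (back-to-back, no overlap); SLOT21 is clear from here.
SLOT23 starts after SLOT25 ends; SLOT25 is clear from here.
SLOT22 starts before SLOT23 ends → SLOT23 and SLOT22 overlap.
That's a conflict, so the schedule is not conflict-free.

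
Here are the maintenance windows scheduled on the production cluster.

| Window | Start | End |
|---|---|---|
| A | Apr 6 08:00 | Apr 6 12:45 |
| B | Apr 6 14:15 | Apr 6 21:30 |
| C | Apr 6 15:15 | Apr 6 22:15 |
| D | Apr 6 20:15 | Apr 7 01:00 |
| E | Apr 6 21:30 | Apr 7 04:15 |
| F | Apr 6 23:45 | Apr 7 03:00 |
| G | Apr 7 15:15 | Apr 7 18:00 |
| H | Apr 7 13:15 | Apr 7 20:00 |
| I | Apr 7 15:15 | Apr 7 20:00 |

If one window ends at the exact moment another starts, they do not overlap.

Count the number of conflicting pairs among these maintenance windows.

10

Two intervals overlap when each starts before the other ends.
Sorted by start: A, B, C, D, E, F, H, G, I.
B starts after A ends — done with A.
C starts before B ends → B and C overlap.
D starts before B ends → B and D overlap.
E starts exactly when B ends (back-to-back, no overlap) — done with B.
D starts before C ends → C and D overlap.
E starts before C ends → C and E overlap.
F starts after C ends — done with C.
E starts before D ends → D and E overlap.
F starts before D ends → D and F overlap.
H starts after D ends — done with D.
F starts before E ends → E and F overlap.
H starts after E ends — done with E.
H starts after F ends — done with F.
G starts before H ends → H and G overlap.
I starts before H ends → H and I overlap.
I starts before G ends → G and I overlap.
Overlapping pairs: B & C, B & D, C & D, C & E, D & E, D & F, E & F, G & H, G & I, H & I — 10 in total.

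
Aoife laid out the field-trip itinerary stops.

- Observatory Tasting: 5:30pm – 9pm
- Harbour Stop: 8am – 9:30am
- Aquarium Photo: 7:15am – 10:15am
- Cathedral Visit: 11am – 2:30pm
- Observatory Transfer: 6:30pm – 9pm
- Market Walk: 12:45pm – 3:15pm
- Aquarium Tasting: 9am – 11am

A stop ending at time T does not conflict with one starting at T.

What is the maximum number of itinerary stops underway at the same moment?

3

Sweep the timeline, counting +1 at each start and −1 at each end (ends before starts at a tie):
7:15am start Aquarium Photo → 1
8am start Harbour Stop → 2
9am start Aquarium Tasting → 3
9:30am end Harbour Stop → 2
10:15am end Aquarium Photo → 1
11am end Aquarium Tasting → 0
11am start Cathedral Visit → 1
12:45pm start Market Walk → 2
2:30pm end Cathedral Visit → 1
3:15pm end Market Walk → 0
5:30pm start Observatory Tasting → 1
6:30pm start Observatory Transfer → 2
9pm end Observatory Tasting → 1
9pm end Observatory Transfer → 0
Peak is 3, at 9am (Aquarium Photo, Aquarium Tasting, Harbour Stop).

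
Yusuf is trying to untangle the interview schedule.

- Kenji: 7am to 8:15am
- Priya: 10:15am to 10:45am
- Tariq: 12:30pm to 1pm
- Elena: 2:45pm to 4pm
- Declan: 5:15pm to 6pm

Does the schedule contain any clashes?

Sorted by start: Kenji, Priya, Tariq, Elena, Declan.
Priya starts after Kenji ends; Kenji is clear from here.
Tariq starts after Priya ends; Priya is clear from here.
Elena starts after Tariq ends; Tariq is clear from here.
Declan starts after Elena ends.
Every pair is clear; the schedule has no overlaps.

No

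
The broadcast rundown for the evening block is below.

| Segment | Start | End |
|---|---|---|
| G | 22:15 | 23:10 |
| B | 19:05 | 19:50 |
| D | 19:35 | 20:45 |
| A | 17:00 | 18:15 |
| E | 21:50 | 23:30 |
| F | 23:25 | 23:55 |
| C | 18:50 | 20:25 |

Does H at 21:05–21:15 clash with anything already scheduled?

A: ends 18:15 at or before H starts 21:05 → clear.
C: ends 20:25 at or before H starts 21:05 → clear.
B: ends 19:50 at or before H starts 21:05 → clear.
D: ends 20:45 at or before H starts 21:05 → clear.
E: starts 21:50 at or after H ends 21:15 → clear.
G: starts 22:15 at or after H ends 21:15 → clear.
F: starts 23:25 at or after H ends 21:15 → clear.

No — it doesn't clash with anything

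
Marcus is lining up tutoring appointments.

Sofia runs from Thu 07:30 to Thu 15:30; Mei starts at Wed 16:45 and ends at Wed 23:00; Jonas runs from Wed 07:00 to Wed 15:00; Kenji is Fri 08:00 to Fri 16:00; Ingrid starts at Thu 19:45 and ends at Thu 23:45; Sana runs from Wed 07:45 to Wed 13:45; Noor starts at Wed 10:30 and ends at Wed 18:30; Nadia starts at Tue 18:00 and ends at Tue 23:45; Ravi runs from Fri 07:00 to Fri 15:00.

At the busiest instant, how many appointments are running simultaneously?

3

Sort all start/end points and keep a running count:
Tue 18:00 start Nadia → 1
Tue 23:45 end Nadia → 0
Wed 07:00 start Jonas → 1
Wed 07:45 start Sana → 2
Wed 10:30 start Noor → 3
Wed 13:45 end Sana → 2
Wed 15:00 end Jonas → 1
Wed 16:45 start Mei → 2
Wed 18:30 end Noor → 1
Wed 23:00 end Mei → 0
Thu 07:30 start Sofia → 1
Thu 15:30 end Sofia → 0
Thu 19:45 start Ingrid → 1
Thu 23:45 end Ingrid → 0
Fri 07:00 start Ravi → 1
Fri 08:00 start Kenji → 2
Fri 15:00 end Ravi → 1
Fri 16:00 end Kenji → 0
Peak is 3, at Wed 10:30 (Jonas, Noor, Sana).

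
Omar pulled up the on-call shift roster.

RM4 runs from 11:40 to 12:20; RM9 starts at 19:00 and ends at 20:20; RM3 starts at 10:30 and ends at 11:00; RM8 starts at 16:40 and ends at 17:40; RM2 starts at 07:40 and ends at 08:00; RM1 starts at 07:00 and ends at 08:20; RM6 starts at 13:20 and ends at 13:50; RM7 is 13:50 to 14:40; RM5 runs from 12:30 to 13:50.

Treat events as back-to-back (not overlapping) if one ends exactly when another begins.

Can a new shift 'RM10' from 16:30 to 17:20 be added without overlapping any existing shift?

RM1: ends 08:20 at or before RM10 starts 16:30 → clear.
RM2: ends 08:00 at or before RM10 starts 16:30 → clear.
RM3: ends 11:00 at or before RM10 starts 16:30 → clear.
RM4: ends 12:20 at or before RM10 starts 16:30 → clear.
RM5: ends 13:50 at or before RM10 starts 16:30 → clear.
RM6: ends 13:50 at or before RM10 starts 16:30 → clear.
RM7: ends 14:40 at or before RM10 starts 16:30 → clear.
RM8: starts 16:40 before RM10 ends 17:20, and ends 17:40 after RM10 starts 16:30 → overlap.
RM9: starts 19:00 at or after RM10 ends 17:20 → clear.
RM10 overlaps RM8.

No — it overlaps RM8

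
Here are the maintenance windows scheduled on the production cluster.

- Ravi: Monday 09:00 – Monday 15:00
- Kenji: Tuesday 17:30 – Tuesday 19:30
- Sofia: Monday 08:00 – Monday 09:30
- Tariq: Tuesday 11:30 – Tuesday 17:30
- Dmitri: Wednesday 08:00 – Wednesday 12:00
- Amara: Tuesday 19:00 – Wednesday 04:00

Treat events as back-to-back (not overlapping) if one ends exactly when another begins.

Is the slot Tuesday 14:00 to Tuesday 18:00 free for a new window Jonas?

Sofia: ends Monday 09:30 at or before Jonas starts Tuesday 14:00 → clear.
Ravi: ends Monday 15:00 at or before Jonas starts Tuesday 14:00 → clear.
Tariq: starts Tuesday 11:30 before Jonas ends Tuesday 18:00, and ends Tuesday 17:30 after Jonas starts Tuesday 14:00 → overlap.
Kenji: starts Tuesday 17:30 before Jonas ends Tuesday 18:00, and ends Tuesday 19:30 after Jonas starts Tuesday 14:00 → overlap.
Amara: starts Tuesday 19:00 at or after Jonas ends Tuesday 18:00 → clear.
Dmitri: starts Wednesday 08:00 at or after Jonas ends Tuesday 18:00 → clear.
Jonas overlaps Tariq, Kenji.

No — it overlaps Kenji, Tariq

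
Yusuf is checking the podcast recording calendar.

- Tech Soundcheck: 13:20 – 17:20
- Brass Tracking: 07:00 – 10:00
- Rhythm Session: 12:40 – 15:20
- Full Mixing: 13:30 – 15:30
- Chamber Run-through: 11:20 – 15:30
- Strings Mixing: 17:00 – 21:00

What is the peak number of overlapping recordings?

Walk through starts and ends in time order (an end at T is processed before a start at T):
07:00 start Brass Tracking → 1
10:00 end Brass Tracking → 0
11:20 start Chamber Run-through → 1
12:40 start Rhythm Session → 2
13:20 start Tech Soundcheck → 3
13:30 start Full Mixing → 4
15:20 end Rhythm Session → 3
15:30 end Chamber Run-through → 2
15:30 end Full Mixing → 1
17:00 start Strings Mixing → 2
17:20 end Tech Soundcheck → 1
21:00 end Strings Mixing → 0
Peak is 4, at 13:30 (Chamber Run-through, Full Mixing, Rhythm Session, Tech Soundcheck).

4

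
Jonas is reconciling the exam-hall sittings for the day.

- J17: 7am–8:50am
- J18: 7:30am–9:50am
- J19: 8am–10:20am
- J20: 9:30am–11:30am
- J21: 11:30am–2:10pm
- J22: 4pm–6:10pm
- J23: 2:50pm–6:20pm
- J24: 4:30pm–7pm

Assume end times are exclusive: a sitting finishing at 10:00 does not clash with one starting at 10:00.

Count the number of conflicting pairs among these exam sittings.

8

Check each pair: they overlap iff neither finishes before the other starts.
Sorted by start: J17, J18, J19, J20, J21, J23, J22, J24.
J18 starts before J17 ends → J17 and J18 overlap.
J19 starts before J17 ends → J17 and J19 overlap.
J20 starts after J17 ends, so nothing later overlaps J17 either.
J19 starts before J18 ends → J18 and J19 overlap.
J20 starts before J18 ends → J18 and J20 overlap.
J21 starts after J18 ends, so nothing later overlaps J18 either.
J20 starts before J19 ends → J19 and J20 overlap.
J21 starts after J19 ends, so nothing later overlaps J19 either.
J21 starts exactly when J20 ends (back-to-back, no overlap), so nothing later overlaps J20 either.
J23 starts after J21 ends, so nothing later overlaps J21 either.
J22 starts before J23 ends → J23 and J22 overlap.
J24 starts before J23 ends → J23 and J24 overlap.
J24 starts before J22 ends → J22 and J24 overlap.
Overlapping pairs: J17 & J18, J17 & J19, J18 & J19, J18 & J20, J19 & J20, J22 & J23, J22 & J24, J23 & J24 — 8 in total.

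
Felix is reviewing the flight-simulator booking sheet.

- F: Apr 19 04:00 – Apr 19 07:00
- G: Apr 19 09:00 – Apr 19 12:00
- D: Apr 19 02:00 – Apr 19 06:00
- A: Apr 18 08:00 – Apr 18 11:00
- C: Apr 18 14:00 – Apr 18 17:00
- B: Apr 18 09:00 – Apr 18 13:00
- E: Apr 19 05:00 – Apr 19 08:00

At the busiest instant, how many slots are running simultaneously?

3

Walk through starts and ends in time order (an end at T is processed before a start at T):
Apr 18 08:00 start A → 1
Apr 18 09:00 start B → 2
Apr 18 11:00 end A → 1
Apr 18 13:00 end B → 0
Apr 18 14:00 start C → 1
Apr 18 17:00 end C → 0
Apr 19 02:00 start D → 1
Apr 19 04:00 start F → 2
Apr 19 05:00 start E → 3
Apr 19 06:00 end D → 2
Apr 19 07:00 end F → 1
Apr 19 08:00 end E → 0
Apr 19 09:00 start G → 1
Apr 19 12:00 end G → 0
Peak is 3, at Apr 19 05:00 (D, E, F).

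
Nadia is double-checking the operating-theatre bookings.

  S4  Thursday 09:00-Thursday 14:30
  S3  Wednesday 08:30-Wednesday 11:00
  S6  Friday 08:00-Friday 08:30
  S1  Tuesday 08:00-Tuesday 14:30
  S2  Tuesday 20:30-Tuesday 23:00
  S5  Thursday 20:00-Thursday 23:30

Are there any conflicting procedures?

Sorted by start: S1, S2, S3, S4, S5, S6.
S2 starts after S1 ends — done with S1.
S3 starts after S2 ends — done with S2.
S4 starts after S3 ends — done with S3.
S5 starts after S4 ends — done with S4.
S6 starts after S5 ends.
Every pair is clear; the schedule has no overlaps.

No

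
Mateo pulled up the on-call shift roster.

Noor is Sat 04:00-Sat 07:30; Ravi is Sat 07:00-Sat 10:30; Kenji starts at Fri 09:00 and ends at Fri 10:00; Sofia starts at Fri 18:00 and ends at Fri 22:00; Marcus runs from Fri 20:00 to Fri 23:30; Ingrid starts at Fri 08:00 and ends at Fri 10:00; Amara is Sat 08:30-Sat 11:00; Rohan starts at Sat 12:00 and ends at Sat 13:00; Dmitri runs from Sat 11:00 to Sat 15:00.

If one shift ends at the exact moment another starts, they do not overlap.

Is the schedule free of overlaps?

Sorted by start: Ingrid, Kenji, Sofia, Marcus, Noor, Ravi, Amara, Dmitri, Rohan.
Kenji starts before Ingrid ends → Ingrid and Kenji overlap.
That's a conflict, so the schedule is not conflict-free.

No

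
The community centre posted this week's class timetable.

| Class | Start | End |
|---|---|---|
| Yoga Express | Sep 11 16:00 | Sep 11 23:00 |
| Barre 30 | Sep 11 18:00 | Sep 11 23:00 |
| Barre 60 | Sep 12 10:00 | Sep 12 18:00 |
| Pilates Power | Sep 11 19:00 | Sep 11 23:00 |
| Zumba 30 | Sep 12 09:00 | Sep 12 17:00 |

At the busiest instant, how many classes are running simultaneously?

Walk through starts and ends in time order (an end at T is processed before a start at T):
Sep 11 16:00 start Yoga Express → 1
Sep 11 18:00 start Barre 30 → 2
Sep 11 19:00 start Pilates Power → 3
Sep 11 23:00 end Barre 30 → 2
Sep 11 23:00 end Pilates Power → 1
Sep 11 23:00 end Yoga Express → 0
Sep 12 09:00 start Zumba 30 → 1
Sep 12 10:00 start Barre 60 → 2
Sep 12 17:00 end Zumba 30 → 1
Sep 12 18:00 end Barre 60 → 0
Peak is 3, at Sep 11 19:00 (Barre 30, Pilates Power, Yoga Express).

3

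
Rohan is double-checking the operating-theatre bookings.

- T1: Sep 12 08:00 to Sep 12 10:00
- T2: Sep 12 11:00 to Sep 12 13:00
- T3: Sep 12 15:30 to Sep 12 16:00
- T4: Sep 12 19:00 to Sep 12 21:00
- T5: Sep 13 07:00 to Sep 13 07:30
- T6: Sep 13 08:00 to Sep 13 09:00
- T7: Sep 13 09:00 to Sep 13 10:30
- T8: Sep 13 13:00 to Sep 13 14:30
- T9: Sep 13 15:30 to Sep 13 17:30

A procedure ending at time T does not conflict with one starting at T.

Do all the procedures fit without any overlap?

Sorted by start: T1, T2, T3, T4, T5, T6, T7, T8, T9.
T2 starts after T1 ends — done with T1.
T3 starts after T2 ends — done with T2.
T4 starts after T3 ends — done with T3.
T5 starts after T4 ends — done with T4.
T6 starts after T5 ends — done with T5.
T7 starts exactly when T6 ends (back-to-back, no overlap) — done with T6.
T8 starts after T7 ends — done with T7.
T9 starts after T8 ends.
Every pair is clear; the schedule has no overlaps.

Yes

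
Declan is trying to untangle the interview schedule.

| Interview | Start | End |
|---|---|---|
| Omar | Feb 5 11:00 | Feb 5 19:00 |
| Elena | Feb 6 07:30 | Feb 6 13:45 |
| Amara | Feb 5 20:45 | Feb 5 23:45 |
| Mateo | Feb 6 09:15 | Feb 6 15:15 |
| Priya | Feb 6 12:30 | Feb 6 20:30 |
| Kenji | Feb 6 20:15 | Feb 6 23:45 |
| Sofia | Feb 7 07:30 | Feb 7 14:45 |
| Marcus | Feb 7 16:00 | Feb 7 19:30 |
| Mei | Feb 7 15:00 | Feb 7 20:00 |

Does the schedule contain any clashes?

Sorted by start: Omar, Amara, Elena, Mateo, Priya, Kenji, Sofia, Mei, Marcus.
Amara starts after Omar ends — done with Omar.
Elena starts after Amara ends — done with Amara.
Mateo starts before Elena ends → Elena and Mateo overlap.
That's a conflict, so the schedule is not conflict-free.

Yes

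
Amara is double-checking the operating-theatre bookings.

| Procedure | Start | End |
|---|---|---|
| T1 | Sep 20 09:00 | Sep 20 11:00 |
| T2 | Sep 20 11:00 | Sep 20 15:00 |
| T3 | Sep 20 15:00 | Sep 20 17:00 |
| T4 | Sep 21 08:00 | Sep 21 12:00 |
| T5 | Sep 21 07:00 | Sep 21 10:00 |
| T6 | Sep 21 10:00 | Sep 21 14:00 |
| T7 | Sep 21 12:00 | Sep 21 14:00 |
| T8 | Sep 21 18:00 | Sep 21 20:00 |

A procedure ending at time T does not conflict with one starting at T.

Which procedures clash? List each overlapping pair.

Sorted by start: T1, T2, T3, T5, T4, T6, T7, T8.
T2 starts exactly when T1 ends (back-to-back, no overlap), so nothing later overlaps T1 either.
T3 starts exactly when T2 ends (back-to-back, no overlap), so nothing later overlaps T2 either.
T5 starts after T3 ends, so nothing later overlaps T3 either.
T4 starts before T5 ends → T5 and T4 overlap.
T6 starts exactly when T5 ends (back-to-back, no overlap), so nothing later overlaps T5 either.
T6 starts before T4 ends → T4 and T6 overlap.
T7 starts exactly when T4 ends (back-to-back, no overlap), so nothing later overlaps T4 either.
T7 starts before T6 ends → T6 and T7 overlap.
T8 starts after T6 ends.
T8 starts after T7 ends.

T4 & T5, T4 & T6, T6 & T7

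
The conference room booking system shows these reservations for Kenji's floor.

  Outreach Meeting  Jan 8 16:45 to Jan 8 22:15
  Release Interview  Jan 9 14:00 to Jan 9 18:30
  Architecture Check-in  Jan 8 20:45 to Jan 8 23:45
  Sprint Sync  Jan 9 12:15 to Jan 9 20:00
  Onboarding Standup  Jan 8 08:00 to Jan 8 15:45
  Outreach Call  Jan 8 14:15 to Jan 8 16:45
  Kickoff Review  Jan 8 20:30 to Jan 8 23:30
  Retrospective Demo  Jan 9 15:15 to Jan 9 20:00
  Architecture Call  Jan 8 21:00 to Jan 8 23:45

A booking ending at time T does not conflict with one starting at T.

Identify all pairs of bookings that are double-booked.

Sorted by start: Onboarding Standup, Outreach Call, Outreach Meeting, Kickoff Review, Architecture Check-in, Architecture Call, Sprint Sync, Release Interview, Retrospective Demo.
Outreach Call starts before Onboarding Standup ends → Onboarding Standup and Outreach Call overlap.
Outreach Meeting starts after Onboarding Standup ends, so nothing later overlaps Onboarding Standup either.
Outreach Meeting starts exactly when Outreach Call ends (back-to-back, no overlap), so nothing later overlaps Outreach Call either.
Kickoff Review starts before Outreach Meeting ends → Outreach Meeting and Kickoff Review overlap.
Architecture Check-in starts before Outreach Meeting ends → Outreach Meeting and Architecture Check-in overlap.
Architecture Call starts before Outreach Meeting ends → Outreach Meeting and Architecture Call overlap.
Sprint Sync starts after Outreach Meeting ends, so nothing later overlaps Outreach Meeting either.
Architecture Check-in starts before Kickoff Review ends → Kickoff Review and Architecture Check-in overlap.
Architecture Call starts before Kickoff Review ends → Kickoff Review and Architecture Call overlap.
Sprint Sync starts after Kickoff Review ends, so nothing later overlaps Kickoff Review either.
Architecture Call starts before Architecture Check-in ends → Architecture Check-in and Architecture Call overlap.
Sprint Sync starts after Architecture Check-in ends, so nothing later overlaps Architecture Check-in either.
Sprint Sync starts after Architecture Call ends, so nothing later overlaps Architecture Call either.
Release Interview starts before Sprint Sync ends → Sprint Sync and Release Interview overlap.
Retrospective Demo starts before Sprint Sync ends → Sprint Sync and Retrospective Demo overlap.
Retrospective Demo starts before Release Interview ends → Release Interview and Retrospective Demo overlap.

Architecture Call & Architecture Check-in, Architecture Call & Kickoff Review, Architecture Call & Outreach Meeting, Architecture Check-in & Kickoff Review, Architecture Check-in & Outreach Meeting, Kickoff Review & Outreach Meeting, Onboarding Standup & Outreach Call, Release Interview & Retrospective Demo, Release Interview & Sprint Sync, Retrospective Demo & Sprint Sync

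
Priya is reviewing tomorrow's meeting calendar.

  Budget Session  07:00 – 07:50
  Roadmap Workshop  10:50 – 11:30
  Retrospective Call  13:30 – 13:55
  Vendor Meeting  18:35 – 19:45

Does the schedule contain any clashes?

Check each pair: they overlap iff neither finishes before the other starts.
Sorted by start: Budget Session, Roadmap Workshop, Retrospective Call, Vendor Meeting.
Roadmap Workshop starts after Budget Session ends, so Budget Session has no further overlaps.
Retrospective Call starts after Roadmap Workshop ends, so Roadmap Workshop has no further overlaps.
Vendor Meeting starts after Retrospective Call ends.
Every pair is clear; the schedule has no overlaps.

No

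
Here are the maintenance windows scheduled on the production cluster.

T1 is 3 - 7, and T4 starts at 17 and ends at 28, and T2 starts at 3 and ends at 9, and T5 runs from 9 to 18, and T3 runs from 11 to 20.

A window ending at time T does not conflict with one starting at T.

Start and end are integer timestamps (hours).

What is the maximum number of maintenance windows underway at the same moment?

Sweep the timeline, counting +1 at each start and −1 at each end (ends before starts at a tie):
3 start T1 → 1
3 start T2 → 2
7 end T1 → 1
9 end T2 → 0
9 start T5 → 1
11 start T3 → 2
17 start T4 → 3
18 end T5 → 2
20 end T3 → 1
28 end T4 → 0
Peak is 3, at 17 (T3, T4, T5).

3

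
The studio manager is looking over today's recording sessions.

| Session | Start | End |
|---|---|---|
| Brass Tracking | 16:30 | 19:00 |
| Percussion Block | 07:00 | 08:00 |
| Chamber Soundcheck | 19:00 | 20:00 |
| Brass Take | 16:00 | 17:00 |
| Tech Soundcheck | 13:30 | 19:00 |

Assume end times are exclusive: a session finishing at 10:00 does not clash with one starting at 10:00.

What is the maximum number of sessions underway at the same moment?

Sweep the timeline, counting +1 at each start and −1 at each end (ends before starts at a tie):
07:00 start Percussion Block → 1
08:00 end Percussion Block → 0
13:30 start Tech Soundcheck → 1
16:00 start Brass Take → 2
16:30 start Brass Tracking → 3
17:00 end Brass Take → 2
19:00 end Brass Tracking → 1
19:00 end Tech Soundcheck → 0
19:00 start Chamber Soundcheck → 1
20:00 end Chamber Soundcheck → 0
Peak is 3, at 16:30 (Brass Take, Brass Tracking, Tech Soundcheck).

3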